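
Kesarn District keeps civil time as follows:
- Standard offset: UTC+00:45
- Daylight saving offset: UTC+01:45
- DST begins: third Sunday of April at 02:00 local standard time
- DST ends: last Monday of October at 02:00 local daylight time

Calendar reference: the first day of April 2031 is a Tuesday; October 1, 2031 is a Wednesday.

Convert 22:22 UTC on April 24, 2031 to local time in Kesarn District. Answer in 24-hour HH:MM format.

1 April 2031 is a Tuesday, so the first Sunday is April 6 and the third is April 20.
1 October 2031 is a Wednesday, so Mondays fall on 6, 13, 20, 27; the last is October 27.
At the standard offset (UTC+00:45), 22:22 UTC + 0h45m = 23:07 Kesarn District standard time.
The standard-time date in Kesarn District, April 24, 2031, falls between 20 April and 27 October, so daylight saving is in effect and Kesarn District is at UTC+01:45.
22:22 UTC + 1h45m = 00:07 local (rolling into the next day, 25 April 2031).

00:07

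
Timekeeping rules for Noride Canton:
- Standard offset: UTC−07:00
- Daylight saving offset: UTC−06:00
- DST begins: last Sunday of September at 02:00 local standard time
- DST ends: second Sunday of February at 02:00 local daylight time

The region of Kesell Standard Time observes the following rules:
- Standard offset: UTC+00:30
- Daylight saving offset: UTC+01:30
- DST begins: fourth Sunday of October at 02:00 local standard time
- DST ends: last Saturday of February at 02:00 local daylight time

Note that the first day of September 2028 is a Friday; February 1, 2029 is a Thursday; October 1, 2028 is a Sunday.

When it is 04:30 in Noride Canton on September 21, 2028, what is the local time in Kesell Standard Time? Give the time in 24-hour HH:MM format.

1 September 2028 is a Friday, so Sundays fall on 3, 10, 17, 24; the last is September 24.
1 February 2029 is a Thursday, so the first Sunday is February 4 and the second is February 11.
September 21, 2028 is outside the daylight-saving period (24 September 2028 – 11 February 2029), so Noride Canton is on standard time, UTC−07:00.
04:30 Noride Canton + 7h = 11:30 UTC.
1 October 2028 is a Sunday, so the first Sunday is October 1 and the fourth is October 22.
1 February 2029 is a Thursday, so Saturdays fall on 3, 10, 17, 24; the last is February 24.
At the standard offset (UTC+00:30), 11:30 UTC + 0h30m = 12:00 Kesell Standard Time standard time.
The standard-time date in Kesell Standard Time, September 21, 2028, is outside the daylight-saving period (22 October 2028 – 24 February 2029), so Kesell Standard Time is on standard time, UTC+00:30.
11:30 UTC + 0h30m = 12:00 Kesell Standard Time.

12:00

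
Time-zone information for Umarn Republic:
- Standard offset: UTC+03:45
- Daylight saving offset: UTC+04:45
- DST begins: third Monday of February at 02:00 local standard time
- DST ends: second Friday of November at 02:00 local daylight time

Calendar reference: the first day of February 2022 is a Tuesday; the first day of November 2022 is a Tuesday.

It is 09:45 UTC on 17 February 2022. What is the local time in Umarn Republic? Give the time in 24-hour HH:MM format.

1 February 2022 is a Tuesday, so the first Monday is February 7 and the third is February 21.
1 November 2022 is a Tuesday, so the first Friday is November 4 and the second is November 11.
At the standard offset (UTC+03:45), 09:45 UTC + 3h45m = 13:30 Umarn Republic standard time.
Daylight saving runs 21 February – 11 November; the standard-time date in Umarn Republic, 17 February 2022, is outside that window, so Umarn Republic is on standard time at UTC+03:45.
09:45 UTC + 3h45m = 13:30 local.

13:30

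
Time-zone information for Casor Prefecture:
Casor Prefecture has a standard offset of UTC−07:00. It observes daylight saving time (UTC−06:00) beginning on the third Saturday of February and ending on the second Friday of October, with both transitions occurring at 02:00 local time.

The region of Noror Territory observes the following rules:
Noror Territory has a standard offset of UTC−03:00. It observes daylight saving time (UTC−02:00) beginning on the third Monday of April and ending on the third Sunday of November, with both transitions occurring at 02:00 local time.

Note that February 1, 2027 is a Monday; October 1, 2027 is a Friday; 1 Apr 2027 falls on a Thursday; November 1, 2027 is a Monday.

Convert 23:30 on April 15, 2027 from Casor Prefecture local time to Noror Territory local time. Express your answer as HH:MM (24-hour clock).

02:30

1 February 2027 is a Monday, so the first Saturday is February 6 and the third is February 20.
1 October 2027 is a Friday, so the first Friday is October 1 and the second is October 8.
Daylight saving runs 20 February – 8 October; April 15, 2027 is inside that window, so Casor Prefecture is at UTC−06:00.
23:30 Casor Prefecture + 6h = 05:30 UTC (rolling into the next day, 16 April 2027).
1 April 2027 is a Thursday, so the first Monday is April 5 and the third is April 19.
1 November 2027 is a Monday, so the first Sunday is November 7 and the third is November 21.
At the standard offset (UTC−03:00), 05:30 UTC − 3h = 02:30 Noror Territory standard time.
Daylight saving runs 19 April – 21 November; the standard-time date in Noror Territory, April 16, 2027, is outside that window, so Noror Territory is on standard time at UTC−03:00.
05:30 UTC − 3h = 02:30 Noror Territory.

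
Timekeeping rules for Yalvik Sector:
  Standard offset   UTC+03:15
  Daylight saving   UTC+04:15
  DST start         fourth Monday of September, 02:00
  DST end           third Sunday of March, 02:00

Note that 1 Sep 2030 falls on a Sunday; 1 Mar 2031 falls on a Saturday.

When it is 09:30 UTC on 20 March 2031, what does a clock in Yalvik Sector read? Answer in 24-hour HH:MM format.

1 September 2030 is a Sunday, so the first Monday is September 2 and the fourth is September 23.
1 March 2031 is a Saturday, so the first Sunday is March 2 and the third is March 16.
At the standard offset (UTC+03:15), 09:30 UTC + 3h15m = 12:45 Yalvik Sector standard time.
The standard-time date in Yalvik Sector, 20 March 2031, does not fall between 23 September 2030 and 16 March 2031, so daylight saving is not in effect and Yalvik Sector is at UTC+03:15.
09:30 UTC + 3h15m = 12:45 local.

12:45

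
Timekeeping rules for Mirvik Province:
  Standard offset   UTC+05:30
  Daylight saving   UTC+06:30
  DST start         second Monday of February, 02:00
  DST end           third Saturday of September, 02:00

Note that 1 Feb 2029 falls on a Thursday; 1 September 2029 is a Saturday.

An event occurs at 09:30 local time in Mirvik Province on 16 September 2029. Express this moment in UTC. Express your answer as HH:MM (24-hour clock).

1 February 2029 is a Thursday, so the first Monday is February 5 and the second is February 12.
1 September 2029 is a Saturday, so the first Saturday is September 1 and the third is September 15.
16 September 2029 is outside the daylight-saving period (12 February – 15 September), so Mirvik Province is on standard time, UTC+05:30.
09:30 local − 5h30m = 04:00 UTC.

04:00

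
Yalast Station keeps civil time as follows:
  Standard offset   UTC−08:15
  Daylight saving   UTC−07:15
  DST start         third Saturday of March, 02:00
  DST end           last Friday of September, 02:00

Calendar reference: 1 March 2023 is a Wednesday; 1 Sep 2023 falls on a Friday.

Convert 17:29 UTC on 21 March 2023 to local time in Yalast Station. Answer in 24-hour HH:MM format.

1 March 2023 is a Wednesday, so the first Saturday is March 4 and the third is March 18.
1 September 2023 is a Friday, so Fridays fall on 1, 8, 15, 22, 29; the last is September 29.
At the standard offset (UTC−08:15), 17:29 UTC − 8h15m = 09:14 Yalast Station standard time.
Daylight saving runs 18 March – 29 September; the standard-time date in Yalast Station, 21 March 2023, is inside that window, so Yalast Station is at UTC−07:15.
17:29 UTC − 7h15m = 10:14 local.

10:14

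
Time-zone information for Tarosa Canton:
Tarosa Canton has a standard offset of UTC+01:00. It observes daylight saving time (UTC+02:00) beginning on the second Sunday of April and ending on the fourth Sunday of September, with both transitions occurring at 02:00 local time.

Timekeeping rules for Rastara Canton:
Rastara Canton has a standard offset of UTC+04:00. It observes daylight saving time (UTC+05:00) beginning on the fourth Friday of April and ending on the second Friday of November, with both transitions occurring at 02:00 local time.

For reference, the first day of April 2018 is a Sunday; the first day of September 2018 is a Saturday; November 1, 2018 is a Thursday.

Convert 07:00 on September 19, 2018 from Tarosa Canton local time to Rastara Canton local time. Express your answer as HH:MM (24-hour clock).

10:00

1 April 2018 is a Sunday, so the first Sunday is April 1 and the second is April 8.
1 September 2018 is a Saturday, so the first Sunday is September 2 and the fourth is September 23.
September 19, 2018 lies within the daylight-saving period (8 April – 23 September), so Tarosa Canton is on daylight time, UTC+02:00.
07:00 Tarosa Canton − 2h = 05:00 UTC.
1 April 2018 is a Sunday, so the first Friday is April 6 and the fourth is April 27.
1 November 2018 is a Thursday, so the first Friday is November 2 and the second is November 9.
At the standard offset (UTC+04:00), 05:00 UTC + 4h = 09:00 Rastara Canton standard time.
The standard-time date in Rastara Canton, September 19, 2018, falls between 27 April and 9 November, so daylight saving is in effect and Rastara Canton is at UTC+05:00.
05:00 UTC + 5h = 10:00 Rastara Canton.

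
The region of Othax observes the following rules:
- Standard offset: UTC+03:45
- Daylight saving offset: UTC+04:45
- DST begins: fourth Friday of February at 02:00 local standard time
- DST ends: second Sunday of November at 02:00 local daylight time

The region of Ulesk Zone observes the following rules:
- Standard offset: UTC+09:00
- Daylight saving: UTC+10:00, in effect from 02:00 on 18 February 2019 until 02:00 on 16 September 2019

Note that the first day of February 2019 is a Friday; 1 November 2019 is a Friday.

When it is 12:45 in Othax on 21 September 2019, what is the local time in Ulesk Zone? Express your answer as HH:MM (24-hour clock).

1 February 2019 is a Friday, so the first Friday is February 1 and the fourth is February 22.
1 November 2019 is a Friday, so the first Sunday is November 3 and the second is November 10.
21 September 2019 lies within the daylight-saving period (22 February – 10 November), so Othax is on daylight time, UTC+04:45.
12:45 Othax − 4h45m = 08:00 UTC.
At the standard offset (UTC+09:00), 08:00 UTC + 9h = 17:00 Ulesk Zone standard time.
The standard-time date in Ulesk Zone, 21 September 2019, does not fall between 18 February and 16 September, so daylight saving is not in effect and Ulesk Zone is at UTC+09:00.
08:00 UTC + 9h = 17:00 Ulesk Zone.

17:00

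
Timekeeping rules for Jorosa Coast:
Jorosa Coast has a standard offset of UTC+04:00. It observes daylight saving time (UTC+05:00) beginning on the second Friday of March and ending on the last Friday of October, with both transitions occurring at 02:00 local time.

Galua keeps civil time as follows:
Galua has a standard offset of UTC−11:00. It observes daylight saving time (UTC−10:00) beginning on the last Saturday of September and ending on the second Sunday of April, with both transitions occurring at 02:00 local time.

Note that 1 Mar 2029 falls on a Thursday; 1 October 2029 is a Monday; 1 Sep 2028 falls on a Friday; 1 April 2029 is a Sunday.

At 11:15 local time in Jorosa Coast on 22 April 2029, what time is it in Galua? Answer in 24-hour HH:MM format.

19:15

1 March 2029 is a Thursday, so the first Friday is March 2 and the second is March 9.
1 October 2029 is a Monday, so Fridays fall on 5, 12, 19, 26; the last is October 26.
22 April 2029 lies within the daylight-saving period (9 March – 26 October), so Jorosa Coast is on daylight time, UTC+05:00.
11:15 Jorosa Coast − 5h = 06:15 UTC.
1 September 2028 is a Friday, so Saturdays fall on 2, 9, 16, 23, 30; the last is September 30.
1 April 2029 is a Sunday, so the first Sunday is April 1 and the second is April 8.
At the standard offset (UTC−11:00), 06:15 UTC − 11h = 19:15 Galua standard time (rolling into the previous day, 21 April 2029).
Daylight saving runs 30 September 2028 – 8 April 2029; the standard-time date in Galua, 21 April 2029, is outside that window, so Galua is on standard time at UTC−11:00.
06:15 UTC − 11h = 19:15 Galua (rolling into the previous day, 21 April 2029).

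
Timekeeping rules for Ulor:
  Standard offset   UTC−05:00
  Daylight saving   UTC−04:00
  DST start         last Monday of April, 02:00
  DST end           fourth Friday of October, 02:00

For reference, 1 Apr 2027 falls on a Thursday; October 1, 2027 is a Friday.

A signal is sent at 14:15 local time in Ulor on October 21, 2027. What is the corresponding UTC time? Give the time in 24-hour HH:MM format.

18:15

1 April 2027 is a Thursday, so Mondays fall on 5, 12, 19, 26; the last is April 26.
1 October 2027 is a Friday, so the first Friday is October 1 and the fourth is October 22.
October 21, 2027 lies within the daylight-saving period (26 April – 22 October), so Ulor is on daylight time, UTC−04:00.
14:15 local + 4h = 18:15 UTC.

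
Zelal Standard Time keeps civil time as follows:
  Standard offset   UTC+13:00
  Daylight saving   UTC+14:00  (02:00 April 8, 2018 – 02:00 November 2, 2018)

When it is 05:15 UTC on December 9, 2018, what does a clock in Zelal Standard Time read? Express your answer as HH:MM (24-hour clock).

At the standard offset (UTC+13:00), 05:15 UTC + 13h = 18:15 Zelal Standard Time standard time.
The standard-time date in Zelal Standard Time, December 9, 2018, does not fall between 8 April and 2 November, so daylight saving is not in effect and Zelal Standard Time is at UTC+13:00.
05:15 UTC + 13h = 18:15 local.

18:15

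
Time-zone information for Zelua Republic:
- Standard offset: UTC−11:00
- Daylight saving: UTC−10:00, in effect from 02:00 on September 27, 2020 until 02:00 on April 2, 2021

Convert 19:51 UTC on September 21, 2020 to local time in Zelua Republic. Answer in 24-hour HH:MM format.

At the standard offset (UTC−11:00), 19:51 UTC − 11h = 08:51 Zelua Republic standard time.
The standard-time date in Zelua Republic, September 21, 2020, does not fall between 27 September 2020 and 2 April 2021, so daylight saving is not in effect and Zelua Republic is at UTC−11:00.
19:51 UTC − 11h = 08:51 local.

08:51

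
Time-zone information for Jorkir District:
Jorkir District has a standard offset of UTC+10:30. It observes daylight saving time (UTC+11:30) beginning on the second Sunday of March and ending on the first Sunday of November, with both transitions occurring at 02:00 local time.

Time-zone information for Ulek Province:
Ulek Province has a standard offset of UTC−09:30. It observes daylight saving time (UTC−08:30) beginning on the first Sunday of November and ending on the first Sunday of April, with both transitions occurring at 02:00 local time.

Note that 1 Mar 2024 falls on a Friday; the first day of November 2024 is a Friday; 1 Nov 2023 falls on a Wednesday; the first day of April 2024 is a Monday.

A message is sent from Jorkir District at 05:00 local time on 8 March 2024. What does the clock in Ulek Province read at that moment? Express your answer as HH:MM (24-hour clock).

1 March 2024 is a Friday, so the first Sunday is March 3 and the second is March 10.
1 November 2024 is a Friday, so the first Sunday is November 3.
8 March 2024 does not fall between 10 March and 3 November, so daylight saving is not in effect and Jorkir District is at UTC+10:30.
05:00 Jorkir District − 10h30m = 18:30 UTC (rolling into the previous day, 7 March 2024).
1 November 2023 is a Wednesday, so the first Sunday is November 5.
1 April 2024 is a Monday, so the first Sunday is April 7.
At the standard offset (UTC−09:30), 18:30 UTC − 9h30m = 09:00 Ulek Province standard time.
Daylight saving runs 5 November 2023 – 7 April 2024; the standard-time date in Ulek Province, 7 March 2024, is inside that window, so Ulek Province is at UTC−08:30.
18:30 UTC − 8h30m = 10:00 Ulek Province.

10:00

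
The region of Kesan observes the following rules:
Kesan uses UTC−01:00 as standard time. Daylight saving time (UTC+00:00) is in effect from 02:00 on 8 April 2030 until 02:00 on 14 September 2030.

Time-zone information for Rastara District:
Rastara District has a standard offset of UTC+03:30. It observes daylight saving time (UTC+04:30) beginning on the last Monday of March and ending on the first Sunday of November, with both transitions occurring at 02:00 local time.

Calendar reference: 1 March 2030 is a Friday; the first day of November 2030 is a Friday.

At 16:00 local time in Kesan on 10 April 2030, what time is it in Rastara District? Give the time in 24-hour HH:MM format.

10 April 2030 falls between 8 April and 14 September, so daylight saving is in effect and Kesan is at UTC+00:00.
16:00 Kesan − 0h = 16:00 UTC.
1 March 2030 is a Friday, so Mondays fall on 4, 11, 18, 25; the last is March 25.
1 November 2030 is a Friday, so the first Sunday is November 3.
At the standard offset (UTC+03:30), 16:00 UTC + 3h30m = 19:30 Rastara District standard time.
The standard-time date in Rastara District, 10 April 2030, lies within the daylight-saving period (25 March – 3 November), so Rastara District is on daylight time, UTC+04:30.
16:00 UTC + 4h30m = 20:30 Rastara District.

20:30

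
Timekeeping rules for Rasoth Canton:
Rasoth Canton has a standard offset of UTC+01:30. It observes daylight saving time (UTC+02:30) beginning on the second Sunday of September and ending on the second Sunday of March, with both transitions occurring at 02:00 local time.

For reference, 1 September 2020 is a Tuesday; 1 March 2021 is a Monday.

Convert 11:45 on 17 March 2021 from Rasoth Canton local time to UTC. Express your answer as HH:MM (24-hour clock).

1 September 2020 is a Tuesday, so the first Sunday is September 6 and the second is September 13.
1 March 2021 is a Monday, so the first Sunday is March 7 and the second is March 14.
Daylight saving runs 13 September 2020 – 14 March 2021; 17 March 2021 is outside that window, so Rasoth Canton is on standard time at UTC+01:30.
11:45 local − 1h30m = 10:15 UTC.

10:15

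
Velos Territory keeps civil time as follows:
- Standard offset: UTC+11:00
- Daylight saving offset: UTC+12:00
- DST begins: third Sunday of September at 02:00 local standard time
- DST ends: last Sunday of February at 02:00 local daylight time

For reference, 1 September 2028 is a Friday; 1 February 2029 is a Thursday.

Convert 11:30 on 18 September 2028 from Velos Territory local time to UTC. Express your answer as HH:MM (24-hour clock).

23:30

1 September 2028 is a Friday, so the first Sunday is September 3 and the third is September 17.
1 February 2029 is a Thursday, so Sundays fall on 4, 11, 18, 25; the last is February 25.
18 September 2028 lies within the daylight-saving period (17 September 2028 – 25 February 2029), so Velos Territory is on daylight time, UTC+12:00.
11:30 local − 12h = 23:30 UTC (rolling into the previous day, 17 September 2028).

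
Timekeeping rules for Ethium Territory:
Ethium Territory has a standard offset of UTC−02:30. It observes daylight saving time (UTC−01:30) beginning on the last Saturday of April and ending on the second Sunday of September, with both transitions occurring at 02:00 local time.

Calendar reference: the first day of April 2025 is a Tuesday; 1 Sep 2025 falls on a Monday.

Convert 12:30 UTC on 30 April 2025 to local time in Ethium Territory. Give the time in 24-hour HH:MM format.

11:00

1 April 2025 is a Tuesday, so Saturdays fall on 5, 12, 19, 26; the last is April 26.
1 September 2025 is a Monday, so the first Sunday is September 7 and the second is September 14.
At the standard offset (UTC−02:30), 12:30 UTC − 2h30m = 10:00 Ethium Territory standard time.
The standard-time date in Ethium Territory, 30 April 2025, falls between 26 April and 14 September, so daylight saving is in effect and Ethium Territory is at UTC−01:30.
12:30 UTC − 1h30m = 11:00 local.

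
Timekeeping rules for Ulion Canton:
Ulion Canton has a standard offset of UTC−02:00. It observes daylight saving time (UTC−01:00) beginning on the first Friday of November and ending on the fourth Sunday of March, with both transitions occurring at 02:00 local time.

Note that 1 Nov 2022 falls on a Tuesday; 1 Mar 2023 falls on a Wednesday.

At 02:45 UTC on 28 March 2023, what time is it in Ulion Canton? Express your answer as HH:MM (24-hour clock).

1 November 2022 is a Tuesday, so the first Friday is November 4.
1 March 2023 is a Wednesday, so the first Sunday is March 5 and the fourth is March 26.
At the standard offset (UTC−02:00), 02:45 UTC − 2h = 00:45 Ulion Canton standard time.
The standard-time date in Ulion Canton, 28 March 2023, is outside the daylight-saving period (4 November 2022 – 26 March 2023), so Ulion Canton is on standard time, UTC−02:00.
02:45 UTC − 2h = 00:45 local.

00:45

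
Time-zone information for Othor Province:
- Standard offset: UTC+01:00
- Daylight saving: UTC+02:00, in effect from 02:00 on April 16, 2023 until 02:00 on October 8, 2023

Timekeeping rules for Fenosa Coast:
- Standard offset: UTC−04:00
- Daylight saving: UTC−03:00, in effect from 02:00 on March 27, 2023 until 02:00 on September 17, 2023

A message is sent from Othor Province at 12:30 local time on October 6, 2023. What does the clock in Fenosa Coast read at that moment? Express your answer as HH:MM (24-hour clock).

06:30

October 6, 2023 falls between 16 April and 8 October, so daylight saving is in effect and Othor Province is at UTC+02:00.
12:30 Othor Province − 2h = 10:30 UTC.
At the standard offset (UTC−04:00), 10:30 UTC − 4h = 06:30 Fenosa Coast standard time.
The standard-time date in Fenosa Coast, October 6, 2023, is outside the daylight-saving period (27 March – 17 September), so Fenosa Coast is on standard time, UTC−04:00.
10:30 UTC − 4h = 06:30 Fenosa Coast.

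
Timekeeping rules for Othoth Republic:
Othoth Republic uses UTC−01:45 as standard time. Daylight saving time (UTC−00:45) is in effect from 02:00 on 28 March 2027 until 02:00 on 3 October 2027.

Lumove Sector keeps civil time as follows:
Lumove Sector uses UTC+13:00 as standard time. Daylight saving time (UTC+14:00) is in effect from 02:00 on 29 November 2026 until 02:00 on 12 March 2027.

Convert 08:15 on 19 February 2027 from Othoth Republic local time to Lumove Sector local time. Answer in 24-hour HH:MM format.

00:00

Daylight saving runs 28 March – 3 October; 19 February 2027 is outside that window, so Othoth Republic is on standard time at UTC−01:45.
08:15 Othoth Republic + 1h45m = 10:00 UTC.
At the standard offset (UTC+13:00), 10:00 UTC + 13h = 23:00 Lumove Sector standard time.
Daylight saving runs 29 November 2026 – 12 March 2027; the standard-time date in Lumove Sector, 19 February 2027, is inside that window, so Lumove Sector is at UTC+14:00.
10:00 UTC + 14h = 00:00 Lumove Sector (rolling into the next day, 20 February 2027).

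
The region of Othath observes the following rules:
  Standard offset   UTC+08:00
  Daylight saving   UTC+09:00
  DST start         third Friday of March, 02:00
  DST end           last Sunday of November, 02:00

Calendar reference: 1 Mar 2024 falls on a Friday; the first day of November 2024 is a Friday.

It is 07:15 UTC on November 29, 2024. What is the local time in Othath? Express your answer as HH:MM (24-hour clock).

1 March 2024 is a Friday, so the first Friday is March 1 and the third is March 15.
1 November 2024 is a Friday, so Sundays fall on 3, 10, 17, 24; the last is November 24.
At the standard offset (UTC+08:00), 07:15 UTC + 8h = 15:15 Othath standard time.
The standard-time date in Othath, November 29, 2024, does not fall between 15 March and 24 November, so daylight saving is not in effect and Othath is at UTC+08:00.
07:15 UTC + 8h = 15:15 local.

15:15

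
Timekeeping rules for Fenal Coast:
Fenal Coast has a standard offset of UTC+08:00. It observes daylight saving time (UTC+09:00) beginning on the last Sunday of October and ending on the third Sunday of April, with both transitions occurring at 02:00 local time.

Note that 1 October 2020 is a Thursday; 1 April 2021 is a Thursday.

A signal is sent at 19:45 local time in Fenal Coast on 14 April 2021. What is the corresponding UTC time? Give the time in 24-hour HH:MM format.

10:45

1 October 2020 is a Thursday, so Sundays fall on 4, 11, 18, 25; the last is October 25.
1 April 2021 is a Thursday, so the first Sunday is April 4 and the third is April 18.
Daylight saving runs 25 October 2020 – 18 April 2021; 14 April 2021 is inside that window, so Fenal Coast is at UTC+09:00.
19:45 local − 9h = 10:45 UTC.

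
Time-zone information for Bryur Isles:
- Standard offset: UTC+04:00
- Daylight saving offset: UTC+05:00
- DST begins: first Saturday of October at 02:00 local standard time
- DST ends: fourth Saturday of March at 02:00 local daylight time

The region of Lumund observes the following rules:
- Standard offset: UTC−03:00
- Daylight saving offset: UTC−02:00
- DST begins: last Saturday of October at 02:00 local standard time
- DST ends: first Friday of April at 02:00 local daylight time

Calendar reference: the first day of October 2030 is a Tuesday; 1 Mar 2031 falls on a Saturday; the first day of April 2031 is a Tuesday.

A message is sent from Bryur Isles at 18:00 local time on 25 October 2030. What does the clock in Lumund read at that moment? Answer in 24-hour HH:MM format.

10:00

1 October 2030 is a Tuesday, so the first Saturday is October 5.
1 March 2031 is a Saturday, so the first Saturday is March 1 and the fourth is March 22.
Daylight saving runs 5 October 2030 – 22 March 2031; 25 October 2030 is inside that window, so Bryur Isles is at UTC+05:00.
18:00 Bryur Isles − 5h = 13:00 UTC.
1 October 2030 is a Tuesday, so Saturdays fall on 5, 12, 19, 26; the last is October 26.
1 April 2031 is a Tuesday, so the first Friday is April 4.
At the standard offset (UTC−03:00), 13:00 UTC − 3h = 10:00 Lumund standard time.
The standard-time date in Lumund, 25 October 2030, is outside the daylight-saving period (26 October 2030 – 4 April 2031), so Lumund is on standard time, UTC−03:00.
13:00 UTC − 3h = 10:00 Lumund.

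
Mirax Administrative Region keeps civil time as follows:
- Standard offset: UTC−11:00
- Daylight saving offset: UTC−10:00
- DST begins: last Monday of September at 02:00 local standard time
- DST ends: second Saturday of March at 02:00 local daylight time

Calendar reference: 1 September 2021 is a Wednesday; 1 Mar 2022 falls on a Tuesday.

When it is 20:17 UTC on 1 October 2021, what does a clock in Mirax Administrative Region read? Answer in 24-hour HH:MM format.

1 September 2021 is a Wednesday, so Mondays fall on 6, 13, 20, 27; the last is September 27.
1 March 2022 is a Tuesday, so the first Saturday is March 5 and the second is March 12.
At the standard offset (UTC−11:00), 20:17 UTC − 11h = 09:17 Mirax Administrative Region standard time.
The standard-time date in Mirax Administrative Region, 1 October 2021, lies within the daylight-saving period (27 September 2021 – 12 March 2022), so Mirax Administrative Region is on daylight time, UTC−10:00.
20:17 UTC − 10h = 10:17 local.

10:17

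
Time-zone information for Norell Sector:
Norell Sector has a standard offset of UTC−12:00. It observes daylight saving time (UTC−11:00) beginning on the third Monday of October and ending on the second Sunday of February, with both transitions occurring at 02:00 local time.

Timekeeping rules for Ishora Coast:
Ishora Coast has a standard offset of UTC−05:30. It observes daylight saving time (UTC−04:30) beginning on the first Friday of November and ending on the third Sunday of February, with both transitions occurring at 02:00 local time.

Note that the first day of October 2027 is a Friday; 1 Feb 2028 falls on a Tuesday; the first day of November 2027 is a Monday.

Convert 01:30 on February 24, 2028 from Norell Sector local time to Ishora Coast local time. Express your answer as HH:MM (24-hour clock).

1 October 2027 is a Friday, so the first Monday is October 4 and the third is October 18.
1 February 2028 is a Tuesday, so the first Sunday is February 6 and the second is February 13.
Daylight saving runs 18 October 2027 – 13 February 2028; February 24, 2028 is outside that window, so Norell Sector is on standard time at UTC−12:00.
01:30 Norell Sector + 12h = 13:30 UTC.
1 November 2027 is a Monday, so the first Friday is November 5.
1 February 2028 is a Tuesday, so the first Sunday is February 6 and the third is February 20.
At the standard offset (UTC−05:30), 13:30 UTC − 5h30m = 08:00 Ishora Coast standard time.
The standard-time date in Ishora Coast, February 24, 2028, is outside the daylight-saving period (5 November 2027 – 20 February 2028), so Ishora Coast is on standard time, UTC−05:30.
13:30 UTC − 5h30m = 08:00 Ishora Coast.

08:00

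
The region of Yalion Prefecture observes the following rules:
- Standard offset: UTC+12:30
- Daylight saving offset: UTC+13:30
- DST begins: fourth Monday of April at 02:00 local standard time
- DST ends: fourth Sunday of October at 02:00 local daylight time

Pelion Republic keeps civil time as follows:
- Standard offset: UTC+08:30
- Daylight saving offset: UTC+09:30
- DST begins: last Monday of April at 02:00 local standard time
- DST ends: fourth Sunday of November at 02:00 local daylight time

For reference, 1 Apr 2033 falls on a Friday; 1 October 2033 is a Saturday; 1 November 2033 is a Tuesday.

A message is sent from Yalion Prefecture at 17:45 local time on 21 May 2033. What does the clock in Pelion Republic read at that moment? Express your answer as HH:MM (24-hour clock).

1 April 2033 is a Friday, so the first Monday is April 4 and the fourth is April 25.
1 October 2033 is a Saturday, so the first Sunday is October 2 and the fourth is October 23.
21 May 2033 lies within the daylight-saving period (25 April – 23 October), so Yalion Prefecture is on daylight time, UTC+13:30.
17:45 Yalion Prefecture − 13h30m = 04:15 UTC.
1 April 2033 is a Friday, so Mondays fall on 4, 11, 18, 25; the last is April 25.
1 November 2033 is a Tuesday, so the first Sunday is November 6 and the fourth is November 27.
At the standard offset (UTC+08:30), 04:15 UTC + 8h30m = 12:45 Pelion Republic standard time.
The standard-time date in Pelion Republic, 21 May 2033, falls between 25 April and 27 November, so daylight saving is in effect and Pelion Republic is at UTC+09:30.
04:15 UTC + 9h30m = 13:45 Pelion Republic.

13:45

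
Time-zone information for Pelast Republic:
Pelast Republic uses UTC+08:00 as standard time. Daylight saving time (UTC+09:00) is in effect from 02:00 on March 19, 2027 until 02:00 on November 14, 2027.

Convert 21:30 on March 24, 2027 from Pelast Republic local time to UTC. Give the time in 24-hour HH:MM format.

March 24, 2027 falls between 19 March and 14 November, so daylight saving is in effect and Pelast Republic is at UTC+09:00.
21:30 local − 9h = 12:30 UTC.

12:30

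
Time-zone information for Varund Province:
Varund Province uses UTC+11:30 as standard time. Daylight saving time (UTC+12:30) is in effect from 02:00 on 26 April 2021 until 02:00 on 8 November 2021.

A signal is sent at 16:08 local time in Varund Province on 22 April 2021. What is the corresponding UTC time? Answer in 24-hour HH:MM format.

04:38

Daylight saving runs 26 April – 8 November; 22 April 2021 is outside that window, so Varund Province is on standard time at UTC+11:30.
16:08 local − 11h30m = 04:38 UTC.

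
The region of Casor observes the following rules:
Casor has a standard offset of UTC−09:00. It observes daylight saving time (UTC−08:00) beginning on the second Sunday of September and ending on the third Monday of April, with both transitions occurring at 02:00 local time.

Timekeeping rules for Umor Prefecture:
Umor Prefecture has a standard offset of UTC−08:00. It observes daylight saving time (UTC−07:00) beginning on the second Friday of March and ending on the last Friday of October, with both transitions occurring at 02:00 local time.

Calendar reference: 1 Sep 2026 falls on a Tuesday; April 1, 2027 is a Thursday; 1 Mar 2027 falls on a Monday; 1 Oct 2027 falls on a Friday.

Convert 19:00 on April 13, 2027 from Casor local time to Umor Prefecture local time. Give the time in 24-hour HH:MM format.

1 September 2026 is a Tuesday, so the first Sunday is September 6 and the second is September 13.
1 April 2027 is a Thursday, so the first Monday is April 5 and the third is April 19.
April 13, 2027 falls between 13 September 2026 and 19 April 2027, so daylight saving is in effect and Casor is at UTC−08:00.
19:00 Casor + 8h = 03:00 UTC (rolling into the next day, 14 April 2027).
1 March 2027 is a Monday, so the first Friday is March 5 and the second is March 12.
1 October 2027 is a Friday, so Fridays fall on 1, 8, 15, 22, 29; the last is October 29.
At the standard offset (UTC−08:00), 03:00 UTC − 8h = 19:00 Umor Prefecture standard time (rolling into the previous day, 13 April 2027).
The standard-time date in Umor Prefecture, April 13, 2027, lies within the daylight-saving period (12 March – 29 October), so Umor Prefecture is on daylight time, UTC−07:00.
03:00 UTC − 7h = 20:00 Umor Prefecture (rolling into the previous day, 13 April 2027).

20:00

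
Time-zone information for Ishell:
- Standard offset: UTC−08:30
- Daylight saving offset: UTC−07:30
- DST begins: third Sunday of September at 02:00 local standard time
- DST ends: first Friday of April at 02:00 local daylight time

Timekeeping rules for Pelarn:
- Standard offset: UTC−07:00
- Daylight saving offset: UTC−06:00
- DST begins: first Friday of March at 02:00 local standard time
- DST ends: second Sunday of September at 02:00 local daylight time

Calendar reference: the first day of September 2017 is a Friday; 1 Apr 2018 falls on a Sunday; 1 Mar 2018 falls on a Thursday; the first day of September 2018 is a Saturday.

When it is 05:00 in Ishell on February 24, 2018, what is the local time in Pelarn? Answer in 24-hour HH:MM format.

1 September 2017 is a Friday, so the first Sunday is September 3 and the third is September 17.
1 April 2018 is a Sunday, so the first Friday is April 6.
February 24, 2018 falls between 17 September 2017 and 6 April 2018, so daylight saving is in effect and Ishell is at UTC−07:30.
05:00 Ishell + 7h30m = 12:30 UTC.
1 March 2018 is a Thursday, so the first Friday is March 2.
1 September 2018 is a Saturday, so the first Sunday is September 2 and the second is September 9.
At the standard offset (UTC−07:00), 12:30 UTC − 7h = 05:30 Pelarn standard time.
Daylight saving runs 2 March – 9 September; the standard-time date in Pelarn, February 24, 2018, is outside that window, so Pelarn is on standard time at UTC−07:00.
12:30 UTC − 7h = 05:30 Pelarn.

05:30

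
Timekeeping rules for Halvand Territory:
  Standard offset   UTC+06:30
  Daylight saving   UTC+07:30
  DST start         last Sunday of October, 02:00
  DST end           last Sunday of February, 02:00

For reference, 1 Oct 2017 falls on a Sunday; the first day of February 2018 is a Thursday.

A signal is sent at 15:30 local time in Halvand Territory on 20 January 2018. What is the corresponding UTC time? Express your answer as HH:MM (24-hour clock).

08:00

1 October 2017 is a Sunday, so Sundays fall on 1, 8, 15, 22, 29; the last is October 29.
1 February 2018 is a Thursday, so Sundays fall on 4, 11, 18, 25; the last is February 25.
Daylight saving runs 29 October 2017 – 25 February 2018; 20 January 2018 is inside that window, so Halvand Territory is at UTC+07:30.
15:30 local − 7h30m = 08:00 UTC.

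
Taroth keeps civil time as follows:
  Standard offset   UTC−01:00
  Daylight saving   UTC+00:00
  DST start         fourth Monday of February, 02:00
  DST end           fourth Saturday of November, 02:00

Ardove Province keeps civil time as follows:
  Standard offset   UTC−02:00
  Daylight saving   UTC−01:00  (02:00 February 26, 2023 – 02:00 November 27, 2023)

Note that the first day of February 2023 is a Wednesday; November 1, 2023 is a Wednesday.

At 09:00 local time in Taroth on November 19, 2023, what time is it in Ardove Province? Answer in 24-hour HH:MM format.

1 February 2023 is a Wednesday, so the first Monday is February 6 and the fourth is February 27.
1 November 2023 is a Wednesday, so the first Saturday is November 4 and the fourth is November 25.
November 19, 2023 lies within the daylight-saving period (27 February – 25 November), so Taroth is on daylight time, UTC+00:00.
09:00 Taroth − 0h = 09:00 UTC.
At the standard offset (UTC−02:00), 09:00 UTC − 2h = 07:00 Ardove Province standard time.
The standard-time date in Ardove Province, November 19, 2023, lies within the daylight-saving period (26 February – 27 November), so Ardove Province is on daylight time, UTC−01:00.
09:00 UTC − 1h = 08:00 Ardove Province.

08:00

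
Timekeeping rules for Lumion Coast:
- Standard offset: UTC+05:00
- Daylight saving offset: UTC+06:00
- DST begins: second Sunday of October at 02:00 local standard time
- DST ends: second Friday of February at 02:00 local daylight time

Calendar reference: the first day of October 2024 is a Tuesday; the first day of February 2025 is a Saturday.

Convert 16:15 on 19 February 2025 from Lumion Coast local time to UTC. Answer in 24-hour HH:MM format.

1 October 2024 is a Tuesday, so the first Sunday is October 6 and the second is October 13.
1 February 2025 is a Saturday, so the first Friday is February 7 and the second is February 14.
Daylight saving runs 13 October 2024 – 14 February 2025; 19 February 2025 is outside that window, so Lumion Coast is on standard time at UTC+05:00.
16:15 local − 5h = 11:15 UTC.

11:15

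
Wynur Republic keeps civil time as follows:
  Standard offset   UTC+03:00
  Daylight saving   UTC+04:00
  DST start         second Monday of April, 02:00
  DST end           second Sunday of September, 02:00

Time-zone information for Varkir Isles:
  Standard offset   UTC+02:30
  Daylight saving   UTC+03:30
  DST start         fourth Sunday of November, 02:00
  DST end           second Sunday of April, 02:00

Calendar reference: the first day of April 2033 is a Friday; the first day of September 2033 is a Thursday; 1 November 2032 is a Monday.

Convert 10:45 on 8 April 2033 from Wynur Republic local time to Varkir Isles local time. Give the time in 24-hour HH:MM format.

11:15

1 April 2033 is a Friday, so the first Monday is April 4 and the second is April 11.
1 September 2033 is a Thursday, so the first Sunday is September 4 and the second is September 11.
8 April 2033 does not fall between 11 April and 11 September, so daylight saving is not in effect and Wynur Republic is at UTC+03:00.
10:45 Wynur Republic − 3h = 07:45 UTC.
1 November 2032 is a Monday, so the first Sunday is November 7 and the fourth is November 28.
1 April 2033 is a Friday, so the first Sunday is April 3 and the second is April 10.
At the standard offset (UTC+02:30), 07:45 UTC + 2h30m = 10:15 Varkir Isles standard time.
The standard-time date in Varkir Isles, 8 April 2033, lies within the daylight-saving period (28 November 2032 – 10 April 2033), so Varkir Isles is on daylight time, UTC+03:30.
07:45 UTC + 3h30m = 11:15 Varkir Isles.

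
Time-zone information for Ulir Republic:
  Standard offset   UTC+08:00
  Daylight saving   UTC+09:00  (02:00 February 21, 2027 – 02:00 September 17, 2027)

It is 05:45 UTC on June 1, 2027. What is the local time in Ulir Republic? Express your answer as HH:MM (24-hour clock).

14:45

At the standard offset (UTC+08:00), 05:45 UTC + 8h = 13:45 Ulir Republic standard time.
Daylight saving runs 21 February – 17 September; the standard-time date in Ulir Republic, June 1, 2027, is inside that window, so Ulir Republic is at UTC+09:00.
05:45 UTC + 9h = 14:45 local.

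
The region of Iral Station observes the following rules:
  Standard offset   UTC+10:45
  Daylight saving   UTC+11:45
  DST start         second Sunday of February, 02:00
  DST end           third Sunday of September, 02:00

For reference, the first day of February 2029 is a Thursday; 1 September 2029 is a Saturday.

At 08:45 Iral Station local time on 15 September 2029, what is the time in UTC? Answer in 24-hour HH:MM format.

1 February 2029 is a Thursday, so the first Sunday is February 4 and the second is February 11.
1 September 2029 is a Saturday, so the first Sunday is September 2 and the third is September 16.
Daylight saving runs 11 February – 16 September; 15 September 2029 is inside that window, so Iral Station is at UTC+11:45.
08:45 local − 11h45m = 21:00 UTC (rolling into the previous day, 14 September 2029).

21:00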